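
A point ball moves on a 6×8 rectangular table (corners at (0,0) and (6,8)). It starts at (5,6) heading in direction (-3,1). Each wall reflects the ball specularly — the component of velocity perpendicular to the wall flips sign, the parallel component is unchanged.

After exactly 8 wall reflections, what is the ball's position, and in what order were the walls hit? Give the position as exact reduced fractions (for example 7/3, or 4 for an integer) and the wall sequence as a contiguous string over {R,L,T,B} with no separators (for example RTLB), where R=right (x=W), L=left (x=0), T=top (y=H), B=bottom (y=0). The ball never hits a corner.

1. t=5/3 → L at (0,23/3); v=(3,1)
2. t=1/3 → T at (1,8); v=(3,-1)
3. t=5/3 → R at (6,19/3); v=(-3,-1)
4. t=2 → L at (0,13/3); v=(3,-1)
5. t=2 → R at (6,7/3); v=(-3,-1)
6. t=2 → L at (0,1/3); v=(3,-1)
7. t=1/3 → B at (1,0); v=(3,1)
8. t=5/3 → R at (6,5/3); v=(-3,1)

Final position: (6,5/3)
Wall sequence: LTRLRLBR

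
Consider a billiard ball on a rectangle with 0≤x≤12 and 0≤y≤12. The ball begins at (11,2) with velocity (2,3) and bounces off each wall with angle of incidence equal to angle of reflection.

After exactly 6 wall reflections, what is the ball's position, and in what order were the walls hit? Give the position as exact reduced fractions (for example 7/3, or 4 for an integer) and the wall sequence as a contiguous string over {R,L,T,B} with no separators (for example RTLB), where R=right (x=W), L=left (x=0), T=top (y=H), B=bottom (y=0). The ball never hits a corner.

Final position: (12,17/2)
Wall sequence: RTLBTR

1. t=1/2 → R at (12,7/2); v=(-2,3)
2. t=17/6 → T at (19/3,12); v=(-2,-3)
3. t=19/6 → L at (0,5/2); v=(2,-3)
4. t=5/6 → B at (5/3,0); v=(2,3)
5. t=4 → T at (29/3,12); v=(2,-3)
6. t=7/6 → R at (12,17/2); v=(-2,-3)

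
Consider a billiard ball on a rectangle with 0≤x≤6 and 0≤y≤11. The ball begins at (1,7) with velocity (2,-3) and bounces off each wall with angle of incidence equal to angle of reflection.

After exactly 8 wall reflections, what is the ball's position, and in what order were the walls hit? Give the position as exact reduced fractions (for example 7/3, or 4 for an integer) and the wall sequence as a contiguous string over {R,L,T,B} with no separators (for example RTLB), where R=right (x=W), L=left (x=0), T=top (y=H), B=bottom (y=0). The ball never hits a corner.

Final position: (11/3,11)
Wall sequence: BRLTRBLT

1. t=7/3 → B at (17/3,0); v=(2,3)
2. t=1/6 → R at (6,1/2); v=(-2,3)
3. t=3 → L at (0,19/2); v=(2,3)
4. t=1/2 → T at (1,11); v=(2,-3)
5. t=5/2 → R at (6,7/2); v=(-2,-3)
6. t=7/6 → B at (11/3,0); v=(-2,3)
7. t=11/6 → L at (0,11/2); v=(2,3)
8. t=11/6 → T at (11/3,11); v=(2,-3)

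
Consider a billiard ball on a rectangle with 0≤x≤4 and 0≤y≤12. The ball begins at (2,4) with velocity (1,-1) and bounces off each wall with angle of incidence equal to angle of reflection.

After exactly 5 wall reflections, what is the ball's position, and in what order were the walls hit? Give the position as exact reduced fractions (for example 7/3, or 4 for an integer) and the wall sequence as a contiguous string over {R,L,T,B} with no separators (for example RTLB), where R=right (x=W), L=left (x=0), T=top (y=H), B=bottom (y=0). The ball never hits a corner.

Final position: (0,10)
Wall sequence: RBLRL

1. t=2 → R at (4,2); v=(-1,-1)
2. t=2 → B at (2,0); v=(-1,1)
3. t=2 → L at (0,2); v=(1,1)
4. t=4 → R at (4,6); v=(-1,1)
5. t=4 → L at (0,10); v=(1,1)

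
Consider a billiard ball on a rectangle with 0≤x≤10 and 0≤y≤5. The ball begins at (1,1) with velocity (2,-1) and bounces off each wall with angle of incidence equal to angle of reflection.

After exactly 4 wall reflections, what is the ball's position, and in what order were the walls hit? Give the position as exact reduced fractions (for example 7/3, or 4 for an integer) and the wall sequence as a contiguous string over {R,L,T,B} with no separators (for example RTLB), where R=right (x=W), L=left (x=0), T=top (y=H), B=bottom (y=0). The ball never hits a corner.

1. t=1 → B at (3,0); v=(2,1)
2. t=7/2 → R at (10,7/2); v=(-2,1)
3. t=3/2 → T at (7,5); v=(-2,-1)
4. t=7/2 → L at (0,3/2); v=(2,-1)

Final position: (0,3/2)
Wall sequence: BRTL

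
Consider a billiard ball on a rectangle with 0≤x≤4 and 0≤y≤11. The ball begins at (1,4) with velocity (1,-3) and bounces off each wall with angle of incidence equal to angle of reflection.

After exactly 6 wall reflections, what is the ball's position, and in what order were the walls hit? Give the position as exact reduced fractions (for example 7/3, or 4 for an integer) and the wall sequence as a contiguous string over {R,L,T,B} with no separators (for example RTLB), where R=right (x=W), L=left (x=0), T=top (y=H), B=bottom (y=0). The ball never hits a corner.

1. t=4/3 → B at (7/3,0); v=(1,3)
2. t=5/3 → R at (4,5); v=(-1,3)
3. t=2 → T at (2,11); v=(-1,-3)
4. t=2 → L at (0,5); v=(1,-3)
5. t=5/3 → B at (5/3,0); v=(1,3)
6. t=7/3 → R at (4,7); v=(-1,3)

Final position: (4,7)
Wall sequence: BRTLBR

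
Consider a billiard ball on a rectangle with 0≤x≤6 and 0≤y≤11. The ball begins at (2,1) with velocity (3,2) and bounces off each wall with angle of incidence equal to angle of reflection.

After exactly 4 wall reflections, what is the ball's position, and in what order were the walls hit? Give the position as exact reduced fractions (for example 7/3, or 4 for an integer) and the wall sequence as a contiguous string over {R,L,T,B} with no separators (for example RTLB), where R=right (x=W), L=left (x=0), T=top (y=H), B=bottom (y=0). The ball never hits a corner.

1. t=4/3 → R at (6,11/3); v=(-3,2)
2. t=2 → L at (0,23/3); v=(3,2)
3. t=5/3 → T at (5,11); v=(3,-2)
4. t=1/3 → R at (6,31/3); v=(-3,-2)

Final position: (6,31/3)
Wall sequence: RLTR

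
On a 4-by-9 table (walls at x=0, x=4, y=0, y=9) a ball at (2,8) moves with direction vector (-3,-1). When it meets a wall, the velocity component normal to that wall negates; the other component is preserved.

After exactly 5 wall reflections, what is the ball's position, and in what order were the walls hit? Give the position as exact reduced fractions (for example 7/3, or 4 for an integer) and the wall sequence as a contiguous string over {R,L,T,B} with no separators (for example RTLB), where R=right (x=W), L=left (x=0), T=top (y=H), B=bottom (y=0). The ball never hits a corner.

1. t=2/3 → L at (0,22/3); v=(3,-1)
2. t=4/3 → R at (4,6); v=(-3,-1)
3. t=4/3 → L at (0,14/3); v=(3,-1)
4. t=4/3 → R at (4,10/3); v=(-3,-1)
5. t=4/3 → L at (0,2); v=(3,-1)

Final position: (0,2)
Wall sequence: LRLRL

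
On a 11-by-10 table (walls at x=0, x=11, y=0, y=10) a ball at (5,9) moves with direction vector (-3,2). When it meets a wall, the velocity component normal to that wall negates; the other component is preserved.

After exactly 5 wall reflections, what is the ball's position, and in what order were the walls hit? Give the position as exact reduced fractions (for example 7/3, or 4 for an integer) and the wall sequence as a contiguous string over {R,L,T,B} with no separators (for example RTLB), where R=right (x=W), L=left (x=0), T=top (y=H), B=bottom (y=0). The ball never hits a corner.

1. t=1/2 → T at (7/2,10); v=(-3,-2)
2. t=7/6 → L at (0,23/3); v=(3,-2)
3. t=11/3 → R at (11,1/3); v=(-3,-2)
4. t=1/6 → B at (21/2,0); v=(-3,2)
5. t=7/2 → L at (0,7); v=(3,2)

Final position: (0,7)
Wall sequence: TLRBL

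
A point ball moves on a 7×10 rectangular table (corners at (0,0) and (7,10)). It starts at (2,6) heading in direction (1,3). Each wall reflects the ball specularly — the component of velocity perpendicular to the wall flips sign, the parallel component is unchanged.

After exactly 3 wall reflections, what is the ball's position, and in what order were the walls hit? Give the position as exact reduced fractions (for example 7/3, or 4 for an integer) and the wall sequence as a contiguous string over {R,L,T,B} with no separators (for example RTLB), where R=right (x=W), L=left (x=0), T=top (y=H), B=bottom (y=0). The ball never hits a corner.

1. t=4/3 → T at (10/3,10); v=(1,-3)
2. t=10/3 → B at (20/3,0); v=(1,3)
3. t=1/3 → R at (7,1); v=(-1,3)

Final position: (7,1)
Wall sequence: TBR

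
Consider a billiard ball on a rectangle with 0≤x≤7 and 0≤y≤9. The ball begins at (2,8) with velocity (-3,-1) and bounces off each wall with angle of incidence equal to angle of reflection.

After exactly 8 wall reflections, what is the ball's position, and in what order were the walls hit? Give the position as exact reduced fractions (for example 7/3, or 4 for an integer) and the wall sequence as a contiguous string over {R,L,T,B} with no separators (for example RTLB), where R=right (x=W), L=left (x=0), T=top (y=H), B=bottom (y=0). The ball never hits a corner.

1. t=2/3 → L at (0,22/3); v=(3,-1)
2. t=7/3 → R at (7,5); v=(-3,-1)
3. t=7/3 → L at (0,8/3); v=(3,-1)
4. t=7/3 → R at (7,1/3); v=(-3,-1)
5. t=1/3 → B at (6,0); v=(-3,1)
6. t=2 → L at (0,2); v=(3,1)
7. t=7/3 → R at (7,13/3); v=(-3,1)
8. t=7/3 → L at (0,20/3); v=(3,1)

Final position: (0,20/3)
Wall sequence: LRLRBLRL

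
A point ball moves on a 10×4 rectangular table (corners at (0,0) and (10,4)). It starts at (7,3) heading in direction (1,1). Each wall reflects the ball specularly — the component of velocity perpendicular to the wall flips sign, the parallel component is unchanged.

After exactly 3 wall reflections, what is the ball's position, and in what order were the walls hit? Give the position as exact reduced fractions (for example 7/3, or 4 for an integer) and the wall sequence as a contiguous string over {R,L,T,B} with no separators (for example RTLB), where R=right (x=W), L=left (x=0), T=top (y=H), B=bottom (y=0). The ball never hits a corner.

Final position: (8,0)
Wall sequence: TRB

1. t=1 → T at (8,4); v=(1,-1)
2. t=2 → R at (10,2); v=(-1,-1)
3. t=2 → B at (8,0); v=(-1,1)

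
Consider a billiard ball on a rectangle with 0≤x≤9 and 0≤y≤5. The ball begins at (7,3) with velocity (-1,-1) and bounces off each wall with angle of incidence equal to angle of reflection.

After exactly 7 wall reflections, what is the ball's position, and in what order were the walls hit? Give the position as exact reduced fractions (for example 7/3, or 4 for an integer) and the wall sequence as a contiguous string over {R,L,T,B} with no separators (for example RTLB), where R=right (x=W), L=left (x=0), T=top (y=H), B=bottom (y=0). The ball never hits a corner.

1. t=3 → B at (4,0); v=(-1,1)
2. t=4 → L at (0,4); v=(1,1)
3. t=1 → T at (1,5); v=(1,-1)
4. t=5 → B at (6,0); v=(1,1)
5. t=3 → R at (9,3); v=(-1,1)
6. t=2 → T at (7,5); v=(-1,-1)
7. t=5 → B at (2,0); v=(-1,1)

Final position: (2,0)
Wall sequence: BLTBRTB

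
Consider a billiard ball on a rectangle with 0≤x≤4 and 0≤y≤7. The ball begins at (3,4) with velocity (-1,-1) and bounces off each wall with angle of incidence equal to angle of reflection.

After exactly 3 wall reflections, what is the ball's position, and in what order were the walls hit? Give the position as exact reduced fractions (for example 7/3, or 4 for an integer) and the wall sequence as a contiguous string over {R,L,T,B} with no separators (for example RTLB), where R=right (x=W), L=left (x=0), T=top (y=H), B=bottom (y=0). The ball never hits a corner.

1. t=3 → L at (0,1); v=(1,-1)
2. t=1 → B at (1,0); v=(1,1)
3. t=3 → R at (4,3); v=(-1,1)

Final position: (4,3)
Wall sequence: LBR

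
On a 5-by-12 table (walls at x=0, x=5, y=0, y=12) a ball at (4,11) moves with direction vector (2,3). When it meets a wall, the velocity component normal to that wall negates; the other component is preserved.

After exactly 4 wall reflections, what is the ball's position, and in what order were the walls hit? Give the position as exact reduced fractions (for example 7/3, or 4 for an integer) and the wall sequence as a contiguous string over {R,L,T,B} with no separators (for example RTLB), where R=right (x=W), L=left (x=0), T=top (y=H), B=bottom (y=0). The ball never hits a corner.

Final position: (8/3,0)
Wall sequence: TRLB

1. t=1/3 → T at (14/3,12); v=(2,-3)
2. t=1/6 → R at (5,23/2); v=(-2,-3)
3. t=5/2 → L at (0,4); v=(2,-3)
4. t=4/3 → B at (8/3,0); v=(2,3)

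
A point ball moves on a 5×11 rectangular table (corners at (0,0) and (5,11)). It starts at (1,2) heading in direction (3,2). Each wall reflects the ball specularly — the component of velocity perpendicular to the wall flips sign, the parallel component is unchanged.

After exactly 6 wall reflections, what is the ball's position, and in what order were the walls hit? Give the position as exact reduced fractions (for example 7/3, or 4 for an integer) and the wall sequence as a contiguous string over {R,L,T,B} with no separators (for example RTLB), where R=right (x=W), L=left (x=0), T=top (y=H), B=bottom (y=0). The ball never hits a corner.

Final position: (5,4)
Wall sequence: RLTRLR

1. t=4/3 → R at (5,14/3); v=(-3,2)
2. t=5/3 → L at (0,8); v=(3,2)
3. t=3/2 → T at (9/2,11); v=(3,-2)
4. t=1/6 → R at (5,32/3); v=(-3,-2)
5. t=5/3 → L at (0,22/3); v=(3,-2)
6. t=5/3 → R at (5,4); v=(-3,-2)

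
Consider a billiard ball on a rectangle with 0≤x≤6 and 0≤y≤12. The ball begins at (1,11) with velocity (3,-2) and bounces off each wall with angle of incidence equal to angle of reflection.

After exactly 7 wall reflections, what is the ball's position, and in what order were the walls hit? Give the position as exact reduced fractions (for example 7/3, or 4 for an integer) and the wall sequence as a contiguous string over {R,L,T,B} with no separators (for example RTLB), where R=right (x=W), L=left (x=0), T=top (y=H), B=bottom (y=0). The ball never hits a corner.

1. t=5/3 → R at (6,23/3); v=(-3,-2)
2. t=2 → L at (0,11/3); v=(3,-2)
3. t=11/6 → B at (11/2,0); v=(3,2)
4. t=1/6 → R at (6,1/3); v=(-3,2)
5. t=2 → L at (0,13/3); v=(3,2)
6. t=2 → R at (6,25/3); v=(-3,2)
7. t=11/6 → T at (1/2,12); v=(-3,-2)

Final position: (1/2,12)
Wall sequence: RLBRLRT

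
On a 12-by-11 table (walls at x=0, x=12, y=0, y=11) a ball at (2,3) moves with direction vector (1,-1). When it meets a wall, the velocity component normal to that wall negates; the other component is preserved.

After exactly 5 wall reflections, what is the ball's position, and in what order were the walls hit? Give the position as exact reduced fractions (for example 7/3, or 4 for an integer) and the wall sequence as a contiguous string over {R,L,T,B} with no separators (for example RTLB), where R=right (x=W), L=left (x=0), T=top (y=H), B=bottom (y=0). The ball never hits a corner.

Final position: (3,0)
Wall sequence: BRTLB

1. t=3 → B at (5,0); v=(1,1)
2. t=7 → R at (12,7); v=(-1,1)
3. t=4 → T at (8,11); v=(-1,-1)
4. t=8 → L at (0,3); v=(1,-1)
5. t=3 → B at (3,0); v=(1,1)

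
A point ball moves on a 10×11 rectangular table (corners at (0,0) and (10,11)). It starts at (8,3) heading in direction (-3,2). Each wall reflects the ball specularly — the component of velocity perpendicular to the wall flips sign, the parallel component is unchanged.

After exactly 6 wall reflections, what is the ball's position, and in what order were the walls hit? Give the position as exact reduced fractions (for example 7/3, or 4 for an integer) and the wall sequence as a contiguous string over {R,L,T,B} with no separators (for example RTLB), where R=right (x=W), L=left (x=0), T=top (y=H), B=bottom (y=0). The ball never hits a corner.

1. t=8/3 → L at (0,25/3); v=(3,2)
2. t=4/3 → T at (4,11); v=(3,-2)
3. t=2 → R at (10,7); v=(-3,-2)
4. t=10/3 → L at (0,1/3); v=(3,-2)
5. t=1/6 → B at (1/2,0); v=(3,2)
6. t=19/6 → R at (10,19/3); v=(-3,2)

Final position: (10,19/3)
Wall sequence: LTRLBR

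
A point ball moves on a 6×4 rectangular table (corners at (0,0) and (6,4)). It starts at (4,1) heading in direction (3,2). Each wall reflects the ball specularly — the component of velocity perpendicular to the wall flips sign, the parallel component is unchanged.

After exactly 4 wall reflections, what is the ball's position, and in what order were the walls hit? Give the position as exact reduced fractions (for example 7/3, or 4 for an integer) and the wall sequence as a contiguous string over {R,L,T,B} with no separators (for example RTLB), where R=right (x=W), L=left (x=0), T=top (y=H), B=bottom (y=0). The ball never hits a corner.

Final position: (5/2,0)
Wall sequence: RTLB

1. t=2/3 → R at (6,7/3); v=(-3,2)
2. t=5/6 → T at (7/2,4); v=(-3,-2)
3. t=7/6 → L at (0,5/3); v=(3,-2)
4. t=5/6 → B at (5/2,0); v=(3,2)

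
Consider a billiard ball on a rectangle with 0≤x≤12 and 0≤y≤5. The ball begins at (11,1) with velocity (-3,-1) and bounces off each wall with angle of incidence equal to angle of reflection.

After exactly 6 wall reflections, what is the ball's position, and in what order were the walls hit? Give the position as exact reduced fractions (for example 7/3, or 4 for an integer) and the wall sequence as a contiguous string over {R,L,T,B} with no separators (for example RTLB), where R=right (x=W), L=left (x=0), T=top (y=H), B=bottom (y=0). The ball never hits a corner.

Final position: (0,2/3)
Wall sequence: BLTRBL

1. t=1 → B at (8,0); v=(-3,1)
2. t=8/3 → L at (0,8/3); v=(3,1)
3. t=7/3 → T at (7,5); v=(3,-1)
4. t=5/3 → R at (12,10/3); v=(-3,-1)
5. t=10/3 → B at (2,0); v=(-3,1)
6. t=2/3 → L at (0,2/3); v=(3,1)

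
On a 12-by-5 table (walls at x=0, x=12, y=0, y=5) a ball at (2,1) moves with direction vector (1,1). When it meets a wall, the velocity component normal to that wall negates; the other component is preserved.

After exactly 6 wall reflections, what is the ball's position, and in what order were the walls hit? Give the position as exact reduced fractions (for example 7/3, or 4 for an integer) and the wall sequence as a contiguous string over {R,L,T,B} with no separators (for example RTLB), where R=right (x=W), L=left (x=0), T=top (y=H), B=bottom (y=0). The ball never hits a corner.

Final position: (0,3)
Wall sequence: TBRTBL

1. t=4 → T at (6,5); v=(1,-1)
2. t=5 → B at (11,0); v=(1,1)
3. t=1 → R at (12,1); v=(-1,1)
4. t=4 → T at (8,5); v=(-1,-1)
5. t=5 → B at (3,0); v=(-1,1)
6. t=3 → L at (0,3); v=(1,1)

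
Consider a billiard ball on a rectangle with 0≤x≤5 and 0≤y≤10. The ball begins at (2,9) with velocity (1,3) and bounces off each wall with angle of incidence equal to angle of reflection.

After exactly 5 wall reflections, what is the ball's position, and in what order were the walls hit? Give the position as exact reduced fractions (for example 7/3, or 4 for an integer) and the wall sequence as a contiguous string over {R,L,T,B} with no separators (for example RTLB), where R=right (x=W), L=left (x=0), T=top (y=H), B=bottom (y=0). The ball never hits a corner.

Final position: (0,7)
Wall sequence: TRBTL

1. t=1/3 → T at (7/3,10); v=(1,-3)
2. t=8/3 → R at (5,2); v=(-1,-3)
3. t=2/3 → B at (13/3,0); v=(-1,3)
4. t=10/3 → T at (1,10); v=(-1,-3)
5. t=1 → L at (0,7); v=(1,-3)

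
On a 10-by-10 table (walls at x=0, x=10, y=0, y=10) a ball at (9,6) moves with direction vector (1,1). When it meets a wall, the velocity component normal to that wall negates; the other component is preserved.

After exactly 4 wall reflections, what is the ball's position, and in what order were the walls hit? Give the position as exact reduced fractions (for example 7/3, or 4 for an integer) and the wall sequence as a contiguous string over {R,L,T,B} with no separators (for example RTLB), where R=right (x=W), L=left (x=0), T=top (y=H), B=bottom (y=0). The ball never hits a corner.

1. t=1 → R at (10,7); v=(-1,1)
2. t=3 → T at (7,10); v=(-1,-1)
3. t=7 → L at (0,3); v=(1,-1)
4. t=3 → B at (3,0); v=(1,1)

Final position: (3,0)
Wall sequence: RTLB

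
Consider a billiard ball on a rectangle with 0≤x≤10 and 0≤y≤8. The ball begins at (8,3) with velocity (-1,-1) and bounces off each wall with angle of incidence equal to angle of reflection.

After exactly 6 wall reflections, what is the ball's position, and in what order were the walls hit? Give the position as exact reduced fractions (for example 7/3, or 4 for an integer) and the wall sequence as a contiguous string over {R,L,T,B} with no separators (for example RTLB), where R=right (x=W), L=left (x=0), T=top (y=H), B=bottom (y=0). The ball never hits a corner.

Final position: (1,8)
Wall sequence: BLTRBT

1. t=3 → B at (5,0); v=(-1,1)
2. t=5 → L at (0,5); v=(1,1)
3. t=3 → T at (3,8); v=(1,-1)
4. t=7 → R at (10,1); v=(-1,-1)
5. t=1 → B at (9,0); v=(-1,1)
6. t=8 → T at (1,8); v=(-1,-1)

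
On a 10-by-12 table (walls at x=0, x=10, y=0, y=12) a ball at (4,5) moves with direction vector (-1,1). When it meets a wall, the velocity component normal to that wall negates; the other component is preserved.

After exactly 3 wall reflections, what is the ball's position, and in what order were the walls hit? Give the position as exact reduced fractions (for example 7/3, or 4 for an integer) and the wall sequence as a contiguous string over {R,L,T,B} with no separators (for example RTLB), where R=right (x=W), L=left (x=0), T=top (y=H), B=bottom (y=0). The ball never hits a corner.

1. t=4 → L at (0,9); v=(1,1)
2. t=3 → T at (3,12); v=(1,-1)
3. t=7 → R at (10,5); v=(-1,-1)

Final position: (10,5)
Wall sequence: LTR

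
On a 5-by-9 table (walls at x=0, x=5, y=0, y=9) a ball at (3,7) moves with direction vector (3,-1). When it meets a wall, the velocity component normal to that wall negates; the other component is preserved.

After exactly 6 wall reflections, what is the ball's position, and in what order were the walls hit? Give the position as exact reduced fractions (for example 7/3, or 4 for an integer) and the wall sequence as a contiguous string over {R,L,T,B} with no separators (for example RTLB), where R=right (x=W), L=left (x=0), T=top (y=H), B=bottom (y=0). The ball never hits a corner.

Final position: (5,1/3)
Wall sequence: RLRLBR

1. t=2/3 → R at (5,19/3); v=(-3,-1)
2. t=5/3 → L at (0,14/3); v=(3,-1)
3. t=5/3 → R at (5,3); v=(-3,-1)
4. t=5/3 → L at (0,4/3); v=(3,-1)
5. t=4/3 → B at (4,0); v=(3,1)
6. t=1/3 → R at (5,1/3); v=(-3,1)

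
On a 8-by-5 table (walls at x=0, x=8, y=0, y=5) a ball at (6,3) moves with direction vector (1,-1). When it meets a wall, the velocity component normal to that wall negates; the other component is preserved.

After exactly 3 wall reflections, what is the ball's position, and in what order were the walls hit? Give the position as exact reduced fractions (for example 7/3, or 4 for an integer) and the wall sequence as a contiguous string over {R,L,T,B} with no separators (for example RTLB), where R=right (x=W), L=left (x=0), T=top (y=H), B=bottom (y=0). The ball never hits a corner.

Final position: (2,5)
Wall sequence: RBT

1. t=2 → R at (8,1); v=(-1,-1)
2. t=1 → B at (7,0); v=(-1,1)
3. t=5 → T at (2,5); v=(-1,-1)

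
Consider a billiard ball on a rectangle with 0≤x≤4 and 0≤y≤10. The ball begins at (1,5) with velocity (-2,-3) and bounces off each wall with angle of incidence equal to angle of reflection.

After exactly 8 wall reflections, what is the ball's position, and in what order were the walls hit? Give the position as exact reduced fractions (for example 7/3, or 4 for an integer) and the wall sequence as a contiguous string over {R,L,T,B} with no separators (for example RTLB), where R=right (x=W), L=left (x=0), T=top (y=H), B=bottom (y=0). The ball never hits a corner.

1. t=1/2 → L at (0,7/2); v=(2,-3)
2. t=7/6 → B at (7/3,0); v=(2,3)
3. t=5/6 → R at (4,5/2); v=(-2,3)
4. t=2 → L at (0,17/2); v=(2,3)
5. t=1/2 → T at (1,10); v=(2,-3)
6. t=3/2 → R at (4,11/2); v=(-2,-3)
7. t=11/6 → B at (1/3,0); v=(-2,3)
8. t=1/6 → L at (0,1/2); v=(2,3)

Final position: (0,1/2)
Wall sequence: LBRLTRBL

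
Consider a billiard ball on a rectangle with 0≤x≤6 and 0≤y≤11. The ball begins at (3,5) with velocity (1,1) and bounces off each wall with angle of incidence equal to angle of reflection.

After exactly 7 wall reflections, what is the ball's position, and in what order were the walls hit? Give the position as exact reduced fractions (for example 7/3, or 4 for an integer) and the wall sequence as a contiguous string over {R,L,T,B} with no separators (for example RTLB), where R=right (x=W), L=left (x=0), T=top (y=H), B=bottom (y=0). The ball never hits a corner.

Final position: (6,10)
Wall sequence: RTLRBLR

1. t=3 → R at (6,8); v=(-1,1)
2. t=3 → T at (3,11); v=(-1,-1)
3. t=3 → L at (0,8); v=(1,-1)
4. t=6 → R at (6,2); v=(-1,-1)
5. t=2 → B at (4,0); v=(-1,1)
6. t=4 → L at (0,4); v=(1,1)
7. t=6 → R at (6,10); v=(-1,1)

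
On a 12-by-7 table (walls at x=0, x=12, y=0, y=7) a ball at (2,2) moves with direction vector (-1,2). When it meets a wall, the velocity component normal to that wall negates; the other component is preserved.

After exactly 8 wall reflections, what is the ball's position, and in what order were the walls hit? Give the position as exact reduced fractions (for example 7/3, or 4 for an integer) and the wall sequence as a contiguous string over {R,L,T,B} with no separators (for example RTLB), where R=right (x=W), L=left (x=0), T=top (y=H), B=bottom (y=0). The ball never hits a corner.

Final position: (6,0)
Wall sequence: LTBTBRTB

1. t=2 → L at (0,6); v=(1,2)
2. t=1/2 → T at (1/2,7); v=(1,-2)
3. t=7/2 → B at (4,0); v=(1,2)
4. t=7/2 → T at (15/2,7); v=(1,-2)
5. t=7/2 → B at (11,0); v=(1,2)
6. t=1 → R at (12,2); v=(-1,2)
7. t=5/2 → T at (19/2,7); v=(-1,-2)
8. t=7/2 → B at (6,0); v=(-1,2)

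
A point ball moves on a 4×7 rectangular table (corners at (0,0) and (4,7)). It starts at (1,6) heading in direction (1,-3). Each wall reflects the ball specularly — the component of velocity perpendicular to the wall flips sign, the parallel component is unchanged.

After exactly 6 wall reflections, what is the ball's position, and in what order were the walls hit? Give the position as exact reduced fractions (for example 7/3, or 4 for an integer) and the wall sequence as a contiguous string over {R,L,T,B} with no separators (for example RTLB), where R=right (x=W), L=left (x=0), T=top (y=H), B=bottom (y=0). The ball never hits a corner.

Final position: (2,7)
Wall sequence: BRTBLT

1. t=2 → B at (3,0); v=(1,3)
2. t=1 → R at (4,3); v=(-1,3)
3. t=4/3 → T at (8/3,7); v=(-1,-3)
4. t=7/3 → B at (1/3,0); v=(-1,3)
5. t=1/3 → L at (0,1); v=(1,3)
6. t=2 → T at (2,7); v=(1,-3)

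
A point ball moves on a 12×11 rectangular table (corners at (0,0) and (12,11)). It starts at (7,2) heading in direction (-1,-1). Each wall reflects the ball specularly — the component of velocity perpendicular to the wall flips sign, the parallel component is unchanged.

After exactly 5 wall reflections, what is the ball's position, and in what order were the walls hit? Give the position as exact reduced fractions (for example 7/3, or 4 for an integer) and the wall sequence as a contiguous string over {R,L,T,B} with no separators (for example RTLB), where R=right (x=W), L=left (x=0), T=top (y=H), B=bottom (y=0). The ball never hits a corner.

Final position: (7,0)
Wall sequence: BLTRB

1. t=2 → B at (5,0); v=(-1,1)
2. t=5 → L at (0,5); v=(1,1)
3. t=6 → T at (6,11); v=(1,-1)
4. t=6 → R at (12,5); v=(-1,-1)
5. t=5 → B at (7,0); v=(-1,1)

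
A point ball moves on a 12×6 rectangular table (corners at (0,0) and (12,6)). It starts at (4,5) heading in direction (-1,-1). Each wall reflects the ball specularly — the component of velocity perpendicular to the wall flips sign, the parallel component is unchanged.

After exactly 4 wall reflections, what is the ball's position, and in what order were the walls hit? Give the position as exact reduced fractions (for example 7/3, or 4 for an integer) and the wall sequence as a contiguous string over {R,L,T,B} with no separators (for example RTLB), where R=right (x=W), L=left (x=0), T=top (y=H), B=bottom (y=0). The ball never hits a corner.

Final position: (12,1)
Wall sequence: LBTR

1. t=4 → L at (0,1); v=(1,-1)
2. t=1 → B at (1,0); v=(1,1)
3. t=6 → T at (7,6); v=(1,-1)
4. t=5 → R at (12,1); v=(-1,-1)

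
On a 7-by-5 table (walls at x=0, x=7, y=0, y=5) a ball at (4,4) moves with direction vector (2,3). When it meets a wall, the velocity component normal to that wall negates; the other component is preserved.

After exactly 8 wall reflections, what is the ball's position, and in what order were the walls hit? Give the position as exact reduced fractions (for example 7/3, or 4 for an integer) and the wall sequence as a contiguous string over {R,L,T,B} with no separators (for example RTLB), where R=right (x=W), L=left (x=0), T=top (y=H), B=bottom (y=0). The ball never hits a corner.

1. t=1/3 → T at (14/3,5); v=(2,-3)
2. t=7/6 → R at (7,3/2); v=(-2,-3)
3. t=1/2 → B at (6,0); v=(-2,3)
4. t=5/3 → T at (8/3,5); v=(-2,-3)
5. t=4/3 → L at (0,1); v=(2,-3)
6. t=1/3 → B at (2/3,0); v=(2,3)
7. t=5/3 → T at (4,5); v=(2,-3)
8. t=3/2 → R at (7,1/2); v=(-2,-3)

Final position: (7,1/2)
Wall sequence: TRBTLBTR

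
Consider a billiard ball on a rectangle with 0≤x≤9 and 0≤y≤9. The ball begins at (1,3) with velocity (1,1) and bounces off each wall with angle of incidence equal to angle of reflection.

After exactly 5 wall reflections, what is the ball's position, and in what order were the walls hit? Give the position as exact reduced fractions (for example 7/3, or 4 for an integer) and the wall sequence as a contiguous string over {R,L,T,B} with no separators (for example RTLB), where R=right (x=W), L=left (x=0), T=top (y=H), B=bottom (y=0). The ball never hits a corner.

1. t=6 → T at (7,9); v=(1,-1)
2. t=2 → R at (9,7); v=(-1,-1)
3. t=7 → B at (2,0); v=(-1,1)
4. t=2 → L at (0,2); v=(1,1)
5. t=7 → T at (7,9); v=(1,-1)

Final position: (7,9)
Wall sequence: TRBLT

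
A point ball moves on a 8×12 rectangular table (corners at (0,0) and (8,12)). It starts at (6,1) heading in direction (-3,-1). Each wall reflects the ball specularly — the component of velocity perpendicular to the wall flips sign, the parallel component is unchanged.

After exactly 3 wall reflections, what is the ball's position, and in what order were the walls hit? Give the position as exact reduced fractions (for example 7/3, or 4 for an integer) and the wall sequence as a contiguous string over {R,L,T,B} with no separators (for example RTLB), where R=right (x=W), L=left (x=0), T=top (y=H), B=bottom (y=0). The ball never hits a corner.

1. t=1 → B at (3,0); v=(-3,1)
2. t=1 → L at (0,1); v=(3,1)
3. t=8/3 → R at (8,11/3); v=(-3,1)

Final position: (8,11/3)
Wall sequence: BLR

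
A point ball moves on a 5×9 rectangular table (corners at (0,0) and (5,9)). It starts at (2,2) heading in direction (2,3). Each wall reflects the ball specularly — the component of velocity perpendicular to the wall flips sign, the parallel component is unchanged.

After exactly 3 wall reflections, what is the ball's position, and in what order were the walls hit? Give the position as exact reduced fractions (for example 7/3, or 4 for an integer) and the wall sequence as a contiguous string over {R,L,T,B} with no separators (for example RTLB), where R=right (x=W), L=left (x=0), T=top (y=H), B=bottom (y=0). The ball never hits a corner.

1. t=3/2 → R at (5,13/2); v=(-2,3)
2. t=5/6 → T at (10/3,9); v=(-2,-3)
3. t=5/3 → L at (0,4); v=(2,-3)

Final position: (0,4)
Wall sequence: RTL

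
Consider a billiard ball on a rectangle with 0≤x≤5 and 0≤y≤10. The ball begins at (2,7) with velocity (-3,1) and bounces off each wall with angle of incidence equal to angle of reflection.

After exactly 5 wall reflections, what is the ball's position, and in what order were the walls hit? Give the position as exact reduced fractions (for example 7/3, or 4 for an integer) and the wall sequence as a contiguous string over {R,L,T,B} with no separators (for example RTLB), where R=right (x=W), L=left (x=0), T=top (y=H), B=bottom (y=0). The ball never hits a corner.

Final position: (5,22/3)
Wall sequence: LRTLR

1. t=2/3 → L at (0,23/3); v=(3,1)
2. t=5/3 → R at (5,28/3); v=(-3,1)
3. t=2/3 → T at (3,10); v=(-3,-1)
4. t=1 → L at (0,9); v=(3,-1)
5. t=5/3 → R at (5,22/3); v=(-3,-1)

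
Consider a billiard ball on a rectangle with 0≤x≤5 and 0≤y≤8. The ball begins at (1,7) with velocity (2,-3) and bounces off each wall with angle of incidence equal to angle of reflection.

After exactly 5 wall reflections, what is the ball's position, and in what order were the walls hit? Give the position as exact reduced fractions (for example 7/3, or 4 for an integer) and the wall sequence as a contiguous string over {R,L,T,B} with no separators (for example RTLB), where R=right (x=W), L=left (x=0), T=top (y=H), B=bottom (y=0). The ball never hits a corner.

Final position: (5,2)
Wall sequence: RBLTR

1. t=2 → R at (5,1); v=(-2,-3)
2. t=1/3 → B at (13/3,0); v=(-2,3)
3. t=13/6 → L at (0,13/2); v=(2,3)
4. t=1/2 → T at (1,8); v=(2,-3)
5. t=2 → R at (5,2); v=(-2,-3)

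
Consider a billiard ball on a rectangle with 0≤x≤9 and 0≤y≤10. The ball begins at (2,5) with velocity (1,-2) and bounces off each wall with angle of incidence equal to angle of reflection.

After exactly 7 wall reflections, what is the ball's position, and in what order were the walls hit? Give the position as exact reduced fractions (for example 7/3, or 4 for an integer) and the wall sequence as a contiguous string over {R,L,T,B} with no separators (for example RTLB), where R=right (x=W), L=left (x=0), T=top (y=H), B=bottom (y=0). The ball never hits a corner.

Final position: (13/2,0)
Wall sequence: BRTBLTB

1. t=5/2 → B at (9/2,0); v=(1,2)
2. t=9/2 → R at (9,9); v=(-1,2)
3. t=1/2 → T at (17/2,10); v=(-1,-2)
4. t=5 → B at (7/2,0); v=(-1,2)
5. t=7/2 → L at (0,7); v=(1,2)
6. t=3/2 → T at (3/2,10); v=(1,-2)
7. t=5 → B at (13/2,0); v=(1,2)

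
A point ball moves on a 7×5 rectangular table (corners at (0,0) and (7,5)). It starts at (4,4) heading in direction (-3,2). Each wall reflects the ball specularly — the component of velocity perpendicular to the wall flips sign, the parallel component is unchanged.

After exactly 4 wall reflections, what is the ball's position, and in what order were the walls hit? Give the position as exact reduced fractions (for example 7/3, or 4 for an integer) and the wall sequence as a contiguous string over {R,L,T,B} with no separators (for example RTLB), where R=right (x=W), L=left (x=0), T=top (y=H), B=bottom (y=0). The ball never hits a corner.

Final position: (7,4/3)
Wall sequence: TLBR

1. t=1/2 → T at (5/2,5); v=(-3,-2)
2. t=5/6 → L at (0,10/3); v=(3,-2)
3. t=5/3 → B at (5,0); v=(3,2)
4. t=2/3 → R at (7,4/3); v=(-3,2)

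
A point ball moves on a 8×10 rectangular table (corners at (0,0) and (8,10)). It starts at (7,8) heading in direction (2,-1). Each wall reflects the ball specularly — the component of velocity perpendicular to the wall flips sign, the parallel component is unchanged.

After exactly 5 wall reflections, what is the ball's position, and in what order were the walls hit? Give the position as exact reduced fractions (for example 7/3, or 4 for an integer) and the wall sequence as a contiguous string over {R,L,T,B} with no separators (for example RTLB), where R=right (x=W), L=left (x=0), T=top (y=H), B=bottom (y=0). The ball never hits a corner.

1. t=1/2 → R at (8,15/2); v=(-2,-1)
2. t=4 → L at (0,7/2); v=(2,-1)
3. t=7/2 → B at (7,0); v=(2,1)
4. t=1/2 → R at (8,1/2); v=(-2,1)
5. t=4 → L at (0,9/2); v=(2,1)

Final position: (0,9/2)
Wall sequence: RLBRL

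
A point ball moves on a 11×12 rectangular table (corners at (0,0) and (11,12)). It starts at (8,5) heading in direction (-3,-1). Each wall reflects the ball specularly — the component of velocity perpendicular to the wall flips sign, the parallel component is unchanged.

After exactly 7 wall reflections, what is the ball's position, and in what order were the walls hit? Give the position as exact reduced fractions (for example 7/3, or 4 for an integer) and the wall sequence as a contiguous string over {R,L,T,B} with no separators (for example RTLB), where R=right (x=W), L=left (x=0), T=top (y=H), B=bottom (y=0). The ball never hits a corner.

Final position: (0,35/3)
Wall sequence: LBRLRTL

1. t=8/3 → L at (0,7/3); v=(3,-1)
2. t=7/3 → B at (7,0); v=(3,1)
3. t=4/3 → R at (11,4/3); v=(-3,1)
4. t=11/3 → L at (0,5); v=(3,1)
5. t=11/3 → R at (11,26/3); v=(-3,1)
6. t=10/3 → T at (1,12); v=(-3,-1)
7. t=1/3 → L at (0,35/3); v=(3,-1)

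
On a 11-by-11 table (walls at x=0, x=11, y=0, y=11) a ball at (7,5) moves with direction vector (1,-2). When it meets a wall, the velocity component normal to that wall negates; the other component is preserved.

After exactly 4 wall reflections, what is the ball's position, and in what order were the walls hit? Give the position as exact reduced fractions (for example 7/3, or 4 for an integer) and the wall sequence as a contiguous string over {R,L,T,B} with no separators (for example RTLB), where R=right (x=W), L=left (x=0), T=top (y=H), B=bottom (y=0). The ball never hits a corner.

1. t=5/2 → B at (19/2,0); v=(1,2)
2. t=3/2 → R at (11,3); v=(-1,2)
3. t=4 → T at (7,11); v=(-1,-2)
4. t=11/2 → B at (3/2,0); v=(-1,2)

Final position: (3/2,0)
Wall sequence: BRTB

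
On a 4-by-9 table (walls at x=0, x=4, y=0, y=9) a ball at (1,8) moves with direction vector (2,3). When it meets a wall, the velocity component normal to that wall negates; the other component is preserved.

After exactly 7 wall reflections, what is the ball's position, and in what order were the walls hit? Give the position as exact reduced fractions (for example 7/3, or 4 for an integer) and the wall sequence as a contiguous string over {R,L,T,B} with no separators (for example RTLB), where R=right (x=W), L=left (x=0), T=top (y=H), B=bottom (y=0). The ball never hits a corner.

1. t=1/3 → T at (5/3,9); v=(2,-3)
2. t=7/6 → R at (4,11/2); v=(-2,-3)
3. t=11/6 → B at (1/3,0); v=(-2,3)
4. t=1/6 → L at (0,1/2); v=(2,3)
5. t=2 → R at (4,13/2); v=(-2,3)
6. t=5/6 → T at (7/3,9); v=(-2,-3)
7. t=7/6 → L at (0,11/2); v=(2,-3)

Final position: (0,11/2)
Wall sequence: TRBLRTL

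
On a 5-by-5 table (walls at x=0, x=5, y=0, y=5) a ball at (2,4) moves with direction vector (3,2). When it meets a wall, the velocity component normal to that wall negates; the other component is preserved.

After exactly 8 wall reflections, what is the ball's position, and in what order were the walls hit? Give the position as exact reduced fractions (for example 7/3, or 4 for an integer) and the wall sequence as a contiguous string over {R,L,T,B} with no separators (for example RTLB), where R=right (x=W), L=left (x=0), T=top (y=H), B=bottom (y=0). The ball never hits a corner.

Final position: (5,2/3)
Wall sequence: TRLBRTLR

1. t=1/2 → T at (7/2,5); v=(3,-2)
2. t=1/2 → R at (5,4); v=(-3,-2)
3. t=5/3 → L at (0,2/3); v=(3,-2)
4. t=1/3 → B at (1,0); v=(3,2)
5. t=4/3 → R at (5,8/3); v=(-3,2)
6. t=7/6 → T at (3/2,5); v=(-3,-2)
7. t=1/2 → L at (0,4); v=(3,-2)
8. t=5/3 → R at (5,2/3); v=(-3,-2)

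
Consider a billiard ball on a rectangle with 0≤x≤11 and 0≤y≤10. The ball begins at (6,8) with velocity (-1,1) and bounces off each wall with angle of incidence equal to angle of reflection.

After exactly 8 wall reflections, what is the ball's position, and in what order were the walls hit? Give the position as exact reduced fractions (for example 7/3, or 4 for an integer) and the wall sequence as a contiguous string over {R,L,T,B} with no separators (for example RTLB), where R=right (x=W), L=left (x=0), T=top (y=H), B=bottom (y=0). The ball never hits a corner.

Final position: (11,7)
Wall sequence: TLBRTLBR

1. t=2 → T at (4,10); v=(-1,-1)
2. t=4 → L at (0,6); v=(1,-1)
3. t=6 → B at (6,0); v=(1,1)
4. t=5 → R at (11,5); v=(-1,1)
5. t=5 → T at (6,10); v=(-1,-1)
6. t=6 → L at (0,4); v=(1,-1)
7. t=4 → B at (4,0); v=(1,1)
8. t=7 → R at (11,7); v=(-1,1)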